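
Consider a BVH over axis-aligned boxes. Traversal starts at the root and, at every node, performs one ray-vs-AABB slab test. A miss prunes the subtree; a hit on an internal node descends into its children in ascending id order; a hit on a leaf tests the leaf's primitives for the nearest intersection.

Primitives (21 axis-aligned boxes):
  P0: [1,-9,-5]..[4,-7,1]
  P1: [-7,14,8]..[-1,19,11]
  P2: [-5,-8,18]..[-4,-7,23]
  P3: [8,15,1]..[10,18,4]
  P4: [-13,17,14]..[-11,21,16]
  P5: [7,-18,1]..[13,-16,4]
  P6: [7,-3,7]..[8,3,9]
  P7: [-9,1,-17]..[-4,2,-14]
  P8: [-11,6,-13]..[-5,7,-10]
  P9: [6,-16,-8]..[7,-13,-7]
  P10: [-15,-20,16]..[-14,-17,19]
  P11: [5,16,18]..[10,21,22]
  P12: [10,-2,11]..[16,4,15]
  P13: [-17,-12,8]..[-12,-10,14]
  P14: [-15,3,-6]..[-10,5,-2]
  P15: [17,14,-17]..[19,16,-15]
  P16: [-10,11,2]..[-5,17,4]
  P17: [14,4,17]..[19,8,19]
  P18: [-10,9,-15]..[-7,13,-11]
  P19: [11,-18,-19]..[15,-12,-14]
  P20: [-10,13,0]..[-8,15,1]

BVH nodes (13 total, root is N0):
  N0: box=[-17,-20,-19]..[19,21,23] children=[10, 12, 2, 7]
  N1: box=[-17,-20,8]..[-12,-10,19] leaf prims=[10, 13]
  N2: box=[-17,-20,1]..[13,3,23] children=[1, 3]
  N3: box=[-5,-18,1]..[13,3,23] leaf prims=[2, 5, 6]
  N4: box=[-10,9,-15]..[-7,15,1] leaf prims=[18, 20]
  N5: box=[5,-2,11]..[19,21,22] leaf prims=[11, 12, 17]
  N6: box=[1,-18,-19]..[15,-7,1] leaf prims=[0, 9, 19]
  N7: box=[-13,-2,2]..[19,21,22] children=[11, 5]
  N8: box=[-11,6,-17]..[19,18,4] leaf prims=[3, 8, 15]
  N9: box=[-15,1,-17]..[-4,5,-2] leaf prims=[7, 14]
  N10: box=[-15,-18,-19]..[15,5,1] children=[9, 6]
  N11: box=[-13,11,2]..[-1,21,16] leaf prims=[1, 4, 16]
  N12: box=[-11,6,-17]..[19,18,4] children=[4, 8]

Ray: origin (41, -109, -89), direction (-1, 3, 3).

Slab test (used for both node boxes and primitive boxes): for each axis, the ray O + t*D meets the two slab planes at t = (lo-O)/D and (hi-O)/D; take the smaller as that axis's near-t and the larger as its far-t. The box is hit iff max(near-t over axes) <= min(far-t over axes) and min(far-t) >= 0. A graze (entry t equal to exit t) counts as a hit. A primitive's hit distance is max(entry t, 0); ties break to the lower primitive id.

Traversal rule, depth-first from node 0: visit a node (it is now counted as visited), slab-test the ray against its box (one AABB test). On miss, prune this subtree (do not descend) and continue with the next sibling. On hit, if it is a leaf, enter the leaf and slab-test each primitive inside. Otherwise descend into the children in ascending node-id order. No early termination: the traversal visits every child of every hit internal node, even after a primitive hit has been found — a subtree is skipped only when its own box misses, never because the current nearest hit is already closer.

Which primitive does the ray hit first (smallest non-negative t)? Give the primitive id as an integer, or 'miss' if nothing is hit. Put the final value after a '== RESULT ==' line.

Walk:
N0 x:[22,58] y:[89/3,130/3] z:[70/3,112/3] -> hit [89/3,112/3], descend [2, 7, 10, 12]
  N2 x:[28,58] y:[89/3,112/3] z:[30,112/3] -> hit [30,112/3], descend [1, 3]
    N1 x:[53,58] y:[89/3,33] z:[97/3,36] -> miss, prune
    N3 x:[28,46] y:[91/3,112/3] z:[30,112/3] -> hit [91/3,112/3] leaf, test {P2(miss), P5@t=91/3, P6(miss)}
  N7 x:[22,54] y:[107/3,130/3] z:[91/3,37] -> hit [107/3,37], descend [5, 11]
    N5 x:[22,36] y:[107/3,130/3] z:[100/3,37] -> hit [107/3,36] leaf, test {P11(miss), P12(miss), P17(miss)}
    N11 x:[42,54] y:[40,130/3] z:[91/3,35] -> miss, prune
  N10 x:[26,56] y:[91/3,38] z:[70/3,30] -> miss, prune
  N12 x:[22,52] y:[115/3,127/3] z:[24,31] -> miss, prune

Summary -> nodes [0, 2, 1, 3, 7, 5, 11, 10, 12]; box-tests=9; leaf-entries=2; first=P5

== RESULT ==
5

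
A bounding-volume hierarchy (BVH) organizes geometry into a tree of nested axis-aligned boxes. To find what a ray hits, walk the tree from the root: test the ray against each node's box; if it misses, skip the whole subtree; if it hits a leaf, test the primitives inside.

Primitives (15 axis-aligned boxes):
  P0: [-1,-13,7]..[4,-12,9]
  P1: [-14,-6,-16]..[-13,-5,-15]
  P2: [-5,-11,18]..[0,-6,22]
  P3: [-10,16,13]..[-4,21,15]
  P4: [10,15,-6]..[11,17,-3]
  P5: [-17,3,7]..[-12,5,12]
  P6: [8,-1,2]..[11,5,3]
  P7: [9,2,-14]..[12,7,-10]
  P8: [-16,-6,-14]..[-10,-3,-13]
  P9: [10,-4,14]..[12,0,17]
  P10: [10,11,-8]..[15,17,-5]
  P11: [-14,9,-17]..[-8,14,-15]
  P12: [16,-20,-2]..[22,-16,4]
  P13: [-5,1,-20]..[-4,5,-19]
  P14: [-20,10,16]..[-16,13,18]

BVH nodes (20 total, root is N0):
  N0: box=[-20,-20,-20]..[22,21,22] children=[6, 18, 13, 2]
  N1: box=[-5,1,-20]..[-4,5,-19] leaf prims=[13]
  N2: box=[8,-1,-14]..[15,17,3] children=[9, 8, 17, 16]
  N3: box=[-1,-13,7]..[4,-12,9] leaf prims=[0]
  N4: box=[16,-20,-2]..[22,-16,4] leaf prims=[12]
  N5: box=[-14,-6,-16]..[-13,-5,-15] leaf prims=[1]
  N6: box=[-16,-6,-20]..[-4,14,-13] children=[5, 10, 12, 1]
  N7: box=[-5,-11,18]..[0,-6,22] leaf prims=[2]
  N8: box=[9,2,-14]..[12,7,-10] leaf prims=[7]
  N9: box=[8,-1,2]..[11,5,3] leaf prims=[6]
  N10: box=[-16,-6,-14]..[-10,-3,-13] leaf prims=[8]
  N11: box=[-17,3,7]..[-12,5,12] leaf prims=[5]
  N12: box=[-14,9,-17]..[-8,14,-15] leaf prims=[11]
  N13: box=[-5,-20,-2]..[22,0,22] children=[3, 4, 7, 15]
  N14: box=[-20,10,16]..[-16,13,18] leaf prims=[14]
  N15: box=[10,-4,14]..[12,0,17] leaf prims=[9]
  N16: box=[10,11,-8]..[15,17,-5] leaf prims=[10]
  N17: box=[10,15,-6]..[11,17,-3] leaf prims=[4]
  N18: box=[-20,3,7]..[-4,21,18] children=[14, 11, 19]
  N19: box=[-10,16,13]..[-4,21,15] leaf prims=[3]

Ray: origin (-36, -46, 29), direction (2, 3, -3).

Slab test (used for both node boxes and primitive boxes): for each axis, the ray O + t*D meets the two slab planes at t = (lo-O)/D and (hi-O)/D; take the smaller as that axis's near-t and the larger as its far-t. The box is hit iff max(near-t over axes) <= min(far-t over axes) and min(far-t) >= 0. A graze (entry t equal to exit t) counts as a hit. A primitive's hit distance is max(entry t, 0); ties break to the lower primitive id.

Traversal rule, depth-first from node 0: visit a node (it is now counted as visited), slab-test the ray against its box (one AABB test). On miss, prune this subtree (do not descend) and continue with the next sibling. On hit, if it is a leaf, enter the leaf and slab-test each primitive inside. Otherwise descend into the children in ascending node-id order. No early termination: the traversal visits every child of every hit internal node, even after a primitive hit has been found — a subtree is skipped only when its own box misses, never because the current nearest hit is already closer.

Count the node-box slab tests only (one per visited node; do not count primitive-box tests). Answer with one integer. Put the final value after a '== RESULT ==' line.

Traverse from the root:
N0 x:[8,29] y:[26/3,67/3] z:[7/3,49/3] -> hit [26/3,49/3], descend [2, 6, 13, 18]
  N2 x:[22,51/2] y:[15,21] z:[26/3,43/3] -> miss, prune
  N6 x:[10,16] y:[40/3,20] z:[14,49/3] -> hit [14,16], descend [1, 5, 10, 12]
    N1 x:[31/2,16] y:[47/3,17] z:[16,49/3] -> hit [16,16] leaf, test {P13@t=16}
    N5 x:[11,23/2] y:[40/3,41/3] z:[44/3,15] -> miss, prune
    N10 x:[10,13] y:[40/3,43/3] z:[14,43/3] -> miss, prune
    N12 x:[11,14] y:[55/3,20] z:[44/3,46/3] -> miss, prune
  N13 x:[31/2,29] y:[26/3,46/3] z:[7/3,31/3] -> miss, prune
  N18 x:[8,16] y:[49/3,67/3] z:[11/3,22/3] -> miss, prune

Summary -> nodes [0, 2, 6, 1, 5, 10, 12, 13, 18]; box-tests=9; leaf-entries=1; first=P13

== RESULT ==
9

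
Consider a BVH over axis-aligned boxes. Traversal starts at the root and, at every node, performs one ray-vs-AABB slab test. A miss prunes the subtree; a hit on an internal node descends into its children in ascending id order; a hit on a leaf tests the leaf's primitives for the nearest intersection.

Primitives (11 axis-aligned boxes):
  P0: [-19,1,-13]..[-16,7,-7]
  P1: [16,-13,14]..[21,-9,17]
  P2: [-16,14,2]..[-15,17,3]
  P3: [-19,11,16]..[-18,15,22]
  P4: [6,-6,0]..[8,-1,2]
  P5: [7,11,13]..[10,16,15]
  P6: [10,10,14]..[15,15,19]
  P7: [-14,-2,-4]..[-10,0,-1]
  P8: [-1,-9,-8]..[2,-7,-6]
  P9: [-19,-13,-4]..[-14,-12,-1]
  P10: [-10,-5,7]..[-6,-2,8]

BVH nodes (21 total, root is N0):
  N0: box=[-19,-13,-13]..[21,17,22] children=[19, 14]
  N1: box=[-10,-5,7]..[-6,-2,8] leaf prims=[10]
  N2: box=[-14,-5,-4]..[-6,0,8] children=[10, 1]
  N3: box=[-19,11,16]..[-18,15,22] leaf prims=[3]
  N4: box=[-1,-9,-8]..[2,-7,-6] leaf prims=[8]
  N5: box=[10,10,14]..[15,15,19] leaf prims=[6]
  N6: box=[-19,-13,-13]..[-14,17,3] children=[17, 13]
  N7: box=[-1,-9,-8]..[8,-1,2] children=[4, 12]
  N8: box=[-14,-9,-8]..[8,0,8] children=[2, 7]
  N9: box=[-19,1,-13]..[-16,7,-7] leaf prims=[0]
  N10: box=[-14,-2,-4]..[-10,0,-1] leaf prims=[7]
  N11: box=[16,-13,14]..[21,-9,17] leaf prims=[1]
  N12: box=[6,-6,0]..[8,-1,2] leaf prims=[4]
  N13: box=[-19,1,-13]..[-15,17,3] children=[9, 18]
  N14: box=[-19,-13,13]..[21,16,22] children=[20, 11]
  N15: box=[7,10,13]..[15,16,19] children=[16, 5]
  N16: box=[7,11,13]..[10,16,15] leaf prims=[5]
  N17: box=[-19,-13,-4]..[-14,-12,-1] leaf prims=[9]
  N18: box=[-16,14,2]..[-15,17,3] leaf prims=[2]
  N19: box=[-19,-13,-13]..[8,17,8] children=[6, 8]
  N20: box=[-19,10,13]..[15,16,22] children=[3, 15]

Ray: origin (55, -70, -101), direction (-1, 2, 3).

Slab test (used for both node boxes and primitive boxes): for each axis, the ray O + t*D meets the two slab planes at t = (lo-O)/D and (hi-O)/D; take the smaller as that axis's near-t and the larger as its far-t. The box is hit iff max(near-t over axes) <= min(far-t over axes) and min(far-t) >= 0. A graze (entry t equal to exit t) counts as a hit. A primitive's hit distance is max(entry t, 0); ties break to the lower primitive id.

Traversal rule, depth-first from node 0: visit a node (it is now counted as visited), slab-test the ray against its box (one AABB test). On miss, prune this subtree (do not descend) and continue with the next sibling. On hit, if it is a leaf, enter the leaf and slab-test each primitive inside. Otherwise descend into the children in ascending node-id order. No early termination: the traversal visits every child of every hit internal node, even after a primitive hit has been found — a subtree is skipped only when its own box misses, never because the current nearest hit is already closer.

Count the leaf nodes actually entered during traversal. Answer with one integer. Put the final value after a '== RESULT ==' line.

Walk:
N0 x:[34,74] y:[57/2,87/2] z:[88/3,41] -> hit [34,41], descend [14, 19]
  N14 x:[34,74] y:[57/2,43] z:[38,41] -> hit [38,41], descend [11, 20]
    N11 x:[34,39] y:[57/2,61/2] z:[115/3,118/3] -> miss, prune
    N20 x:[40,74] y:[40,43] z:[38,41] -> hit [40,41], descend [3, 15]
      N3 x:[73,74] y:[81/2,85/2] z:[39,41] -> miss, prune
      N15 x:[40,48] y:[40,43] z:[38,40] -> hit [40,40], descend [5, 16]
        N5 x:[40,45] y:[40,85/2] z:[115/3,40] -> hit [40,40] leaf, test {P6@t=40}
        N16 x:[45,48] y:[81/2,43] z:[38,116/3] -> miss, prune
  N19 x:[47,74] y:[57/2,87/2] z:[88/3,109/3] -> miss, prune

Visited [0, 14, 11, 20, 3, 15, 5, 16, 19]. Tests: 9 box, 1 leaf. Nearest: P6.

== RESULT ==
1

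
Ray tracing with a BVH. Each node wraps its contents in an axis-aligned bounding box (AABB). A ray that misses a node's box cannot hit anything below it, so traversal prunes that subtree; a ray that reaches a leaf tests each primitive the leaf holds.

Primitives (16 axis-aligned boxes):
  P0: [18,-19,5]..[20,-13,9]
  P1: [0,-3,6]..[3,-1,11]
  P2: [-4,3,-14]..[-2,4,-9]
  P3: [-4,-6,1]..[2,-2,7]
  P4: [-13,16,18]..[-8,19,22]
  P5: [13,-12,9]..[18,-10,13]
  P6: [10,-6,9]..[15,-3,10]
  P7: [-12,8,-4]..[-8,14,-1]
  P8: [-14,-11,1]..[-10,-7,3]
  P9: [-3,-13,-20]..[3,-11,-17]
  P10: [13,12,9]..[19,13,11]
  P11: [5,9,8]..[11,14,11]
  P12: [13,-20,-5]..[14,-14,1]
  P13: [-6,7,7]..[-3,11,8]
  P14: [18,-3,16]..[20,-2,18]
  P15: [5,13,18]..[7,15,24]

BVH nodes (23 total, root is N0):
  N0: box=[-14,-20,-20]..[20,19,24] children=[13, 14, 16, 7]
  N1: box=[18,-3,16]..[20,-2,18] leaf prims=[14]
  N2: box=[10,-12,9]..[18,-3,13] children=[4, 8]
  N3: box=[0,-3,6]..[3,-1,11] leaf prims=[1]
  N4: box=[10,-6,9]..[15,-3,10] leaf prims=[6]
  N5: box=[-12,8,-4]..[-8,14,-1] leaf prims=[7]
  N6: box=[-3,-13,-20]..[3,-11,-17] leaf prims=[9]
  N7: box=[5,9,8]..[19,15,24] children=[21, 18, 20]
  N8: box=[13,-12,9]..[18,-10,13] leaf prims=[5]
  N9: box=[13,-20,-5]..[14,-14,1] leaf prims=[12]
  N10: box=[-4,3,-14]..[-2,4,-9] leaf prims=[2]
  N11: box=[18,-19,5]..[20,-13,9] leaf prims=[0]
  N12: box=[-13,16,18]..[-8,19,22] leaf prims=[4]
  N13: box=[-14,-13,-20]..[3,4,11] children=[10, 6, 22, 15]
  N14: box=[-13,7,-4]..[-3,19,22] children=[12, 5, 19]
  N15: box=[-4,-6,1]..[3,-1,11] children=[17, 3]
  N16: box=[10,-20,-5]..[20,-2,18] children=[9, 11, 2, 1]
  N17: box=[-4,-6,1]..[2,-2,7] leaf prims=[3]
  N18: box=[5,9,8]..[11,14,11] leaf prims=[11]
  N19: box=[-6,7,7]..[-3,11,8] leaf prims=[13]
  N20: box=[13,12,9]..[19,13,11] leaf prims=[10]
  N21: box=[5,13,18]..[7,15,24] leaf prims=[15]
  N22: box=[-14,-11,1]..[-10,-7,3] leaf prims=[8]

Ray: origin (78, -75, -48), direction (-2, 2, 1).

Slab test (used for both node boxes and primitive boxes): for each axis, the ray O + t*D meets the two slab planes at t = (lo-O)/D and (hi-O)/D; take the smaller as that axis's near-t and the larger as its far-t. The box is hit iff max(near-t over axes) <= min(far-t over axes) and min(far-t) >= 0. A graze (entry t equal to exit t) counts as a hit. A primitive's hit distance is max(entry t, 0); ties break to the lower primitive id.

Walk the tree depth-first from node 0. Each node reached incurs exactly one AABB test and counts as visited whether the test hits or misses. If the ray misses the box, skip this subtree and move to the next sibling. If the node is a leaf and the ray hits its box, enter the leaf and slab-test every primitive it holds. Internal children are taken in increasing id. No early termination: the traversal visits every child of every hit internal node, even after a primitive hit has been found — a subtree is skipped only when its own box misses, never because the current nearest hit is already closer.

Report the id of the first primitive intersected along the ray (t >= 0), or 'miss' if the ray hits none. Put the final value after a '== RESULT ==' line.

Trace the traversal:
N0 x:[29,46] y:[55/2,47] z:[28,72] -> hit [29,46], descend [7, 13, 14, 16]
  N7 x:[59/2,73/2] y:[42,45] z:[56,72] -> miss, prune
  N13 x:[75/2,46] y:[31,79/2] z:[28,59] -> hit [75/2,79/2], descend [6, 10, 15, 22]
    N6 x:[75/2,81/2] y:[31,32] z:[28,31] -> miss, prune
    N10 x:[40,41] y:[39,79/2] z:[34,39] -> miss, prune
    N15 x:[75/2,41] y:[69/2,37] z:[49,59] -> miss, prune
    N22 x:[44,46] y:[32,34] z:[49,51] -> miss, prune
  N14 x:[81/2,91/2] y:[41,47] z:[44,70] -> hit [44,91/2], descend [5, 12, 19]
    N5 x:[43,45] y:[83/2,89/2] z:[44,47] -> hit [44,89/2] leaf, test {P7@t=44}
    N12 x:[43,91/2] y:[91/2,47] z:[66,70] -> miss, prune
    N19 x:[81/2,42] y:[41,43] z:[55,56] -> miss, prune
  N16 x:[29,34] y:[55/2,73/2] z:[43,66] -> miss, prune

Visited [0, 7, 13, 6, 10, 15, 22, 14, 5, 12, 19, 16]. Tests: 12 box, 1 leaf. Nearest: P7.

== RESULT ==
7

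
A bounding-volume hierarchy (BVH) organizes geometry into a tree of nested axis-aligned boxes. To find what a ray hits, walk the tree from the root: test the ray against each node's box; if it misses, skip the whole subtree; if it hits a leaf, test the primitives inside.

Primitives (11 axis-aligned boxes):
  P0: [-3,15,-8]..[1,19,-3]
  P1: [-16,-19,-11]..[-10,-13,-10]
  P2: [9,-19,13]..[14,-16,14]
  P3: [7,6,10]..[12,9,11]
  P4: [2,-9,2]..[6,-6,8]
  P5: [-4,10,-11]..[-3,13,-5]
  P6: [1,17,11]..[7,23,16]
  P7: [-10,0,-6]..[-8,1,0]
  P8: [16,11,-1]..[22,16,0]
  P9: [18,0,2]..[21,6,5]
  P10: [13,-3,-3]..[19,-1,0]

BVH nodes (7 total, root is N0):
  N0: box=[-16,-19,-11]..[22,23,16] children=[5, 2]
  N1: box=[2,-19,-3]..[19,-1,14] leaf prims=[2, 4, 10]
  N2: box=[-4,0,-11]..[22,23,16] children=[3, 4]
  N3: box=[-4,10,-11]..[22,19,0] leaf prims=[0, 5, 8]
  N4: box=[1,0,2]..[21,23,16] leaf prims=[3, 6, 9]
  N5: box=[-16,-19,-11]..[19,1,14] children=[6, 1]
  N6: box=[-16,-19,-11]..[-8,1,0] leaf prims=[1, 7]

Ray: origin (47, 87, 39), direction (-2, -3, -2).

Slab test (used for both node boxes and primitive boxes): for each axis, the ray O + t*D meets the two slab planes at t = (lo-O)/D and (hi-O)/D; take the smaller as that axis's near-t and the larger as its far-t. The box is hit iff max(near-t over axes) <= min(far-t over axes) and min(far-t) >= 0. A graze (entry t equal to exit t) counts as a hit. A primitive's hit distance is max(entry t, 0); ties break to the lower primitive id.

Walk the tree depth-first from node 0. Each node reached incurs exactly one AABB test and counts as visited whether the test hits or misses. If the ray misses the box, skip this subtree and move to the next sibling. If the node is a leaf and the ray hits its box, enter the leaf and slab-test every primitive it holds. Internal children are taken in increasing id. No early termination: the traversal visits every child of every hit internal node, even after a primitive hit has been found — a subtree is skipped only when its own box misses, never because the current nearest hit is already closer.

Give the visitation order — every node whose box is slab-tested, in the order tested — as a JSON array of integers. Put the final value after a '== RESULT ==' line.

Walk:
N0 x:[25/2,63/2] y:[64/3,106/3] z:[23/2,25] -> hit [64/3,25], descend [2, 5]
  N2 x:[25/2,51/2] y:[64/3,29] z:[23/2,25] -> hit [64/3,25], descend [3, 4]
    N3 x:[25/2,51/2] y:[68/3,77/3] z:[39/2,25] -> hit [68/3,25] leaf, test {P0@t=23, P5@t=25, P8(miss)}
    N4 x:[13,23] y:[64/3,29] z:[23/2,37/2] -> miss, prune
  N5 x:[14,63/2] y:[86/3,106/3] z:[25/2,25] -> miss, prune

5 AABB tests over nodes [0, 2, 3, 4, 5]; 1 leaf entered; closest P0.

== RESULT ==
[0, 2, 3, 4, 5]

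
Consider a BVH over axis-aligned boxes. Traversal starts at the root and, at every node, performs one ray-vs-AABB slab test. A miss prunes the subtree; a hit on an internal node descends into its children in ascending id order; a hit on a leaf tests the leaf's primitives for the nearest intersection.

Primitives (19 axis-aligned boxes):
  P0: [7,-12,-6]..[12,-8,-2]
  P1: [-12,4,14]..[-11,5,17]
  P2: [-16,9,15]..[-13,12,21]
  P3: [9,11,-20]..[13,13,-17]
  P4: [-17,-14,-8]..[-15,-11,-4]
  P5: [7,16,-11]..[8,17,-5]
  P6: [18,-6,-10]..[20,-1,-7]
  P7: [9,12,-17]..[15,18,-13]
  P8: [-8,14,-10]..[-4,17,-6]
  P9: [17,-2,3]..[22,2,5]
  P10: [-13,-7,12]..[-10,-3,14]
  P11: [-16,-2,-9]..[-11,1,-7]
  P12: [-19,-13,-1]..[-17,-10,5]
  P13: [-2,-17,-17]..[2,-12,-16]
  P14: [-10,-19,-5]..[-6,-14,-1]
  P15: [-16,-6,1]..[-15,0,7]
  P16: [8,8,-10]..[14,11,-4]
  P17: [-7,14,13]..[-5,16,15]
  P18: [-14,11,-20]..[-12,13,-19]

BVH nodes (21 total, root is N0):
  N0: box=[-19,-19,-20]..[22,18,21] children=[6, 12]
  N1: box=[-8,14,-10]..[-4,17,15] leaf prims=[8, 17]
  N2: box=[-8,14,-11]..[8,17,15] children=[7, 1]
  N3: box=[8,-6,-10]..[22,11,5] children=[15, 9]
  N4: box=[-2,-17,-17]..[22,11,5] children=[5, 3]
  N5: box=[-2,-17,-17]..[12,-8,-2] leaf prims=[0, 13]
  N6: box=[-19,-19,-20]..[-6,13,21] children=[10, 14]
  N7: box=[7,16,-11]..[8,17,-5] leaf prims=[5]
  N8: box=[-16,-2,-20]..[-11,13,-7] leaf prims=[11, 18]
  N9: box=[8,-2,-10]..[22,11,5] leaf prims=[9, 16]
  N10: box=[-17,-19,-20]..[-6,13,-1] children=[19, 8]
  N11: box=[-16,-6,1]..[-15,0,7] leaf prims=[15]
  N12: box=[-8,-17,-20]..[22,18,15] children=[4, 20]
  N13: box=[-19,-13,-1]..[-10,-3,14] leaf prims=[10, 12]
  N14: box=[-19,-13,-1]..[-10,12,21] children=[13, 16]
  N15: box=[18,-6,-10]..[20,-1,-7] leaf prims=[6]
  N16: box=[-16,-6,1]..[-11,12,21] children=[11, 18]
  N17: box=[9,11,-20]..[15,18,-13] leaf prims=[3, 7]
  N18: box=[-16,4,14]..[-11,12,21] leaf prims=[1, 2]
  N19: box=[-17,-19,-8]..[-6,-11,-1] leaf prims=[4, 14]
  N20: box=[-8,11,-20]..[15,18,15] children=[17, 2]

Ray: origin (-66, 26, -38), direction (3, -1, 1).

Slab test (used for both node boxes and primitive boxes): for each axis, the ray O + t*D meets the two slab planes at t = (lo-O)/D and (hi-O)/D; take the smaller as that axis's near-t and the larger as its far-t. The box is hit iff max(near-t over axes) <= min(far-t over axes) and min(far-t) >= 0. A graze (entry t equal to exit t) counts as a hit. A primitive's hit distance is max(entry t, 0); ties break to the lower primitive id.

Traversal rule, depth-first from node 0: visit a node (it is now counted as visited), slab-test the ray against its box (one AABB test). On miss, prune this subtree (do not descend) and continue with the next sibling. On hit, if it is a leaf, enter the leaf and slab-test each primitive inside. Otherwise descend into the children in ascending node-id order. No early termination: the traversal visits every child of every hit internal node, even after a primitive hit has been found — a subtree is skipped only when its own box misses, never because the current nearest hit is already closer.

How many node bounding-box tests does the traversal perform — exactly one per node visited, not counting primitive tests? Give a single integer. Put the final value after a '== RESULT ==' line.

Traverse from the root:
N0 x:[47/3,88/3] y:[8,45] z:[18,59] -> hit [18,88/3], descend [6, 12]
  N6 x:[47/3,20] y:[13,45] z:[18,59] -> hit [18,20], descend [10, 14]
    N10 x:[49/3,20] y:[13,45] z:[18,37] -> hit [18,20], descend [8, 19]
      N8 x:[50/3,55/3] y:[13,28] z:[18,31] -> hit [18,55/3] leaf, test {P11(miss), P18(miss)}
      N19 x:[49/3,20] y:[37,45] z:[30,37] -> miss, prune
    N14 x:[47/3,56/3] y:[14,39] z:[37,59] -> miss, prune
  N12 x:[58/3,88/3] y:[8,43] z:[18,53] -> hit [58/3,88/3], descend [4, 20]
    N4 x:[64/3,88/3] y:[15,43] z:[21,43] -> hit [64/3,88/3], descend [3, 5]
      N3 x:[74/3,88/3] y:[15,32] z:[28,43] -> hit [28,88/3], descend [9, 15]
        N9 x:[74/3,88/3] y:[15,28] z:[28,43] -> hit [28,28] leaf, test {P9(miss), P16(miss)}
        N15 x:[28,86/3] y:[27,32] z:[28,31] -> hit [28,86/3] leaf, test {P6@t=28}
      N5 x:[64/3,26] y:[34,43] z:[21,36] -> miss, prune
    N20 x:[58/3,27] y:[8,15] z:[18,53] -> miss, prune

order=[0, 6, 10, 8, 19, 14, 12, 4, 3, 9, 15, 5, 20]  |boxes|=13  |leaves|=3  hit=P6

== RESULT ==
13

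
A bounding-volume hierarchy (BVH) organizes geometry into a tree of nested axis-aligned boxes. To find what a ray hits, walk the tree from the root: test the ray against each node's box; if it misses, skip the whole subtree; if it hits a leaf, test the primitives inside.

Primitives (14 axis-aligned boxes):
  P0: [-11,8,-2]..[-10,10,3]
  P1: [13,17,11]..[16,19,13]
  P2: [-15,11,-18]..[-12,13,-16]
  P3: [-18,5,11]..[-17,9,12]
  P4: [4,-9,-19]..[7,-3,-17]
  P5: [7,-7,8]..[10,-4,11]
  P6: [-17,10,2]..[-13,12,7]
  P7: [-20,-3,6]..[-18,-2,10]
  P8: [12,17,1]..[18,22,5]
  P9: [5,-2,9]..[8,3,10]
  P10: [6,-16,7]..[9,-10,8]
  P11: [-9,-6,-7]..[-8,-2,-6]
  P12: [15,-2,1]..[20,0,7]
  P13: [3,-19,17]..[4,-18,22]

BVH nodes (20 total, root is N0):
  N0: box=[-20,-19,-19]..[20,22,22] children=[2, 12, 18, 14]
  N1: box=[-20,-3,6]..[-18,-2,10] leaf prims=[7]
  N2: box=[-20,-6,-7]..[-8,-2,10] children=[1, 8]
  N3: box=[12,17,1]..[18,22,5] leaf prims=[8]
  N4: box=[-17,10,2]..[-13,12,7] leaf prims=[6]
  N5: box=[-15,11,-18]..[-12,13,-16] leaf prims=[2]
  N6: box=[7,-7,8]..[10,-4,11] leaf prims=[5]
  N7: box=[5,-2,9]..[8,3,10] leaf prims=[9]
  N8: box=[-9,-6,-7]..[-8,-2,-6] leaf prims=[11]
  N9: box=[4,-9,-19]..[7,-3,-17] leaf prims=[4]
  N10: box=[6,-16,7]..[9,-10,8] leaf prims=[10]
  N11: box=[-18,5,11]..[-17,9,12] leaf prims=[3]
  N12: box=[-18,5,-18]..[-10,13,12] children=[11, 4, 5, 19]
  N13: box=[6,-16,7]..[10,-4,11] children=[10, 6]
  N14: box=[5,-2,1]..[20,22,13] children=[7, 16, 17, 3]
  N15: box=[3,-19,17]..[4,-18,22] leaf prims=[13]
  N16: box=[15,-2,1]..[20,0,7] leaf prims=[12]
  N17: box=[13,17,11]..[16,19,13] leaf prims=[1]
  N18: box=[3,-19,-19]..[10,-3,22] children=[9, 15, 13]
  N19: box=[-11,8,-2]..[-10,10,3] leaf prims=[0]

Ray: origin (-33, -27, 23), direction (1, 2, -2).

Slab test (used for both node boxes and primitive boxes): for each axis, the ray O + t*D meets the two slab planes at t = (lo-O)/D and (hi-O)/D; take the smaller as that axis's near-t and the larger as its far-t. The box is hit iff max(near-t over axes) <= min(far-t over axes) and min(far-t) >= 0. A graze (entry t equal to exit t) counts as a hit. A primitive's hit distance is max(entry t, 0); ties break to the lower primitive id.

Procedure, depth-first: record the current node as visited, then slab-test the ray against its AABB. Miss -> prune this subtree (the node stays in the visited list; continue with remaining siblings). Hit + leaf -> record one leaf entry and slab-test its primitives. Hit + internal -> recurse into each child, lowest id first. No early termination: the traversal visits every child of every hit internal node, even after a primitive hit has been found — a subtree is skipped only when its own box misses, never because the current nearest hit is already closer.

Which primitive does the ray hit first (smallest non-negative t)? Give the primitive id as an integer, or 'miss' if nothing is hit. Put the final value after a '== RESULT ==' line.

Traverse from the root:
N0 x:[13,53] y:[4,49/2] z:[1/2,21] -> hit [13,21], descend [2, 12, 14, 18]
  N2 x:[13,25] y:[21/2,25/2] z:[13/2,15] -> miss, prune
  N12 x:[15,23] y:[16,20] z:[11/2,41/2] -> hit [16,20], descend [4, 5, 11, 19]
    N4 x:[16,20] y:[37/2,39/2] z:[8,21/2] -> miss, prune
    N5 x:[18,21] y:[19,20] z:[39/2,41/2] -> hit [39/2,20] leaf, test {P2@t=39/2}
    N11 x:[15,16] y:[16,18] z:[11/2,6] -> miss, prune
    N19 x:[22,23] y:[35/2,37/2] z:[10,25/2] -> miss, prune
  N14 x:[38,53] y:[25/2,49/2] z:[5,11] -> miss, prune
  N18 x:[36,43] y:[4,12] z:[1/2,21] -> miss, prune

order=[0, 2, 12, 4, 5, 11, 19, 14, 18]  |boxes|=9  |leaves|=1  hit=P2

== RESULT ==
2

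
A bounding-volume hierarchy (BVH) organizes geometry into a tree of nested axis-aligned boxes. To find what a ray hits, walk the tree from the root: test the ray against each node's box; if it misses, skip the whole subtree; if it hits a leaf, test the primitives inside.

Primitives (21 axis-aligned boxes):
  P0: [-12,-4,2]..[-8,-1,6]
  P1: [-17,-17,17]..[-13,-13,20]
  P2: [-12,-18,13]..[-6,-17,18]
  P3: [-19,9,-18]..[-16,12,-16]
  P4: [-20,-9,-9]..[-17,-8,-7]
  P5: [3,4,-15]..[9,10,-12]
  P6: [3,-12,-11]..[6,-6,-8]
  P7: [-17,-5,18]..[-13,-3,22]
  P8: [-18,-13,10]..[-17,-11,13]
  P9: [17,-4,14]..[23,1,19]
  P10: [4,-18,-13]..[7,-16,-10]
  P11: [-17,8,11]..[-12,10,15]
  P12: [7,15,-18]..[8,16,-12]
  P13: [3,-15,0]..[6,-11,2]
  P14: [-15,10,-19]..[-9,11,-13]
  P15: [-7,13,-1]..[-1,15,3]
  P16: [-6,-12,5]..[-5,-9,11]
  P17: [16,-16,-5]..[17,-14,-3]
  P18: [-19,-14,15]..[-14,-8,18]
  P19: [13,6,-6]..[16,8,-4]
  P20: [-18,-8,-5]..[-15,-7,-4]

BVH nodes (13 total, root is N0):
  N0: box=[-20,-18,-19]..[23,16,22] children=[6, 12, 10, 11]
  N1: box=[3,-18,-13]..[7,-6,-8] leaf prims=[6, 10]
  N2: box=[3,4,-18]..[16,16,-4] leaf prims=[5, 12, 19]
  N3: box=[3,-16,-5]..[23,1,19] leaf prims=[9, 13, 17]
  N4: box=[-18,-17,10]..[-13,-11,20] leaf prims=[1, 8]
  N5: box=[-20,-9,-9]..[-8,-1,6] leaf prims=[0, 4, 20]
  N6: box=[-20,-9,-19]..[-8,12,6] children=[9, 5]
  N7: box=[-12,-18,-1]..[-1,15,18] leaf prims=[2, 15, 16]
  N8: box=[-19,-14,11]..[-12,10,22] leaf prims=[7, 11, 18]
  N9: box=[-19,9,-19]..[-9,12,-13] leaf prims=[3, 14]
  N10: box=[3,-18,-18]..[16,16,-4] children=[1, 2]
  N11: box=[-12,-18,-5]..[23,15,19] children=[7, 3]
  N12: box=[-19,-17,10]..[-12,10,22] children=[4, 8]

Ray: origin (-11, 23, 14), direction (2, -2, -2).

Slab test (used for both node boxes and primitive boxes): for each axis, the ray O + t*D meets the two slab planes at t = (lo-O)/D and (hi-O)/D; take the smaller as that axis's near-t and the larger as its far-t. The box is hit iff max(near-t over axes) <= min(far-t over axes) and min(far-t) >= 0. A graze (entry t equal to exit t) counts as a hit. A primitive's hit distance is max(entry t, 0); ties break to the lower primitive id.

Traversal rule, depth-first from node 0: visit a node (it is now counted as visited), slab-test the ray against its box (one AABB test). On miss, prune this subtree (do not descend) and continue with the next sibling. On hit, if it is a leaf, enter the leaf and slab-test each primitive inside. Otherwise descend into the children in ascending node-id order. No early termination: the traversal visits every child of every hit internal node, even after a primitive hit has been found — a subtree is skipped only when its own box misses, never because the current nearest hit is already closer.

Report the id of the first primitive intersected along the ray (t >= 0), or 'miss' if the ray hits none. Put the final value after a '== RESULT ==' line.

Walk:
N0 x:[-9/2,17] y:[7/2,41/2] z:[-4,33/2] -> hit [7/2,33/2], descend [6, 10, 11, 12]
  N6 x:[-9/2,3/2] y:[11/2,16] z:[4,33/2] -> miss, prune
  N10 x:[7,27/2] y:[7/2,41/2] z:[9,16] -> hit [9,27/2], descend [1, 2]
    N1 x:[7,9] y:[29/2,41/2] z:[11,27/2] -> miss, prune
    N2 x:[7,27/2] y:[7/2,19/2] z:[9,16] -> hit [9,19/2] leaf, test {P5(miss), P12(miss), P19(miss)}
  N11 x:[-1/2,17] y:[4,41/2] z:[-5/2,19/2] -> hit [4,19/2], descend [3, 7]
    N3 x:[7,17] y:[11,39/2] z:[-5/2,19/2] -> miss, prune
    N7 x:[-1/2,5] y:[4,41/2] z:[-2,15/2] -> hit [4,5] leaf, test {P2(miss), P15(miss), P16(miss)}
  N12 x:[-4,-1/2] y:[13/2,20] z:[-4,2] -> miss, prune

9 AABB tests over nodes [0, 6, 10, 1, 2, 11, 3, 7, 12]; 2 leaves entered; closest miss.

== RESULT ==
miss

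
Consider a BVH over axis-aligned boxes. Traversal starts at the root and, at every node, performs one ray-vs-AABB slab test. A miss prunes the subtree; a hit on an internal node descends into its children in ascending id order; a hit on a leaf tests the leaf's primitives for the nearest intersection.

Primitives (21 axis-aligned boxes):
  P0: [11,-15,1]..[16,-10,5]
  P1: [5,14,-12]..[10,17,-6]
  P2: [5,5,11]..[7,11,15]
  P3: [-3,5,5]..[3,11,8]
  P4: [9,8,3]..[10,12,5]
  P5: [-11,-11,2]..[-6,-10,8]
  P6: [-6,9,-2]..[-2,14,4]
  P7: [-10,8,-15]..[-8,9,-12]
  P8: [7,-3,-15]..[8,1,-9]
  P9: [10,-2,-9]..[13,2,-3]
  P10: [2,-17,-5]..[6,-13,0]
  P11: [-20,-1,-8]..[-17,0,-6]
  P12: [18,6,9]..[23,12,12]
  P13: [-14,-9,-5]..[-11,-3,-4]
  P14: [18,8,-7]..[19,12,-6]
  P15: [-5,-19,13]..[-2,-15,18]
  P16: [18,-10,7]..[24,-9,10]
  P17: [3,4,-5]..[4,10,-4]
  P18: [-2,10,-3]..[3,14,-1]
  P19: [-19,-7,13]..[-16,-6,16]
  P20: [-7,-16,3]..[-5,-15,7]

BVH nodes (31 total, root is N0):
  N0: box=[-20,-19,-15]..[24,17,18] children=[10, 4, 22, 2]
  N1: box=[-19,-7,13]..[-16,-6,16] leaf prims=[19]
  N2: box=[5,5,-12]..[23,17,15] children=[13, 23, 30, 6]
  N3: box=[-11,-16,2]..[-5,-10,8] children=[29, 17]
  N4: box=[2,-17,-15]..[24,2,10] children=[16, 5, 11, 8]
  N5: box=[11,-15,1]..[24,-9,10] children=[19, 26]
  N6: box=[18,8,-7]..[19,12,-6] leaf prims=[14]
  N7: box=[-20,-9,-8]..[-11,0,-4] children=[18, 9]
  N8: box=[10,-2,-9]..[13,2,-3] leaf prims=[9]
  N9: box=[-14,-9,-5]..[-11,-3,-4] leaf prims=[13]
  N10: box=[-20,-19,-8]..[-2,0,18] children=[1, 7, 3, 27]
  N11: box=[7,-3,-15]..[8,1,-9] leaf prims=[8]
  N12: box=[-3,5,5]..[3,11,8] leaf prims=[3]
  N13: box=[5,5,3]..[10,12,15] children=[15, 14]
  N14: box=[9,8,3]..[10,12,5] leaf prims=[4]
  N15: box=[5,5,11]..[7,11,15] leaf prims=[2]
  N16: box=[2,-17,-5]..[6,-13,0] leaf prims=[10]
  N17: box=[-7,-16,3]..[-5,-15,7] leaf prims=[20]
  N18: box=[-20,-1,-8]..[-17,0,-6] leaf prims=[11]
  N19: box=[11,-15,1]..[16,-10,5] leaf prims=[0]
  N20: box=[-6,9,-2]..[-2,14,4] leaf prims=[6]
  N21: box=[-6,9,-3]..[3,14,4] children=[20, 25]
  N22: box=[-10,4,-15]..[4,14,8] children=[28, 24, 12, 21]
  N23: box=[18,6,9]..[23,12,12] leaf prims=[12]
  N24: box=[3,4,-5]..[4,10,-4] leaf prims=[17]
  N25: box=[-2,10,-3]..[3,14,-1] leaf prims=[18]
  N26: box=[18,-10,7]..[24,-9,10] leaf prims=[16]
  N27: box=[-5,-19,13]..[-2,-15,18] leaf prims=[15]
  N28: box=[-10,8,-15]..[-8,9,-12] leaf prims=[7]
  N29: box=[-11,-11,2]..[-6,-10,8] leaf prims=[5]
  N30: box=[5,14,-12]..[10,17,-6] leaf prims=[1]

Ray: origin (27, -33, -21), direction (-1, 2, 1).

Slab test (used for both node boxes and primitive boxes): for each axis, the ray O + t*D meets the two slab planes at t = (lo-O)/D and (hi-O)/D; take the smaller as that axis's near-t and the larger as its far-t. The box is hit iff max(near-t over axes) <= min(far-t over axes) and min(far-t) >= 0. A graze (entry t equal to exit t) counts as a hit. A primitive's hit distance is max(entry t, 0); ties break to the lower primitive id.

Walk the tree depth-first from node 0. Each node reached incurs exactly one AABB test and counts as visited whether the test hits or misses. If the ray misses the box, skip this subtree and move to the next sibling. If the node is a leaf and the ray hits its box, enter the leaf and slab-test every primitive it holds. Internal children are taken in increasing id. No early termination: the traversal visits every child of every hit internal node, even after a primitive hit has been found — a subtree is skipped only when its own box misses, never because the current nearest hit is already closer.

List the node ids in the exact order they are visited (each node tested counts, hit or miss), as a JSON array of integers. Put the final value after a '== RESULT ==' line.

Trace the traversal:
N0 x:[3,47] y:[7,25] z:[6,39] -> hit [7,25], descend [2, 4, 10, 22]
  N2 x:[4,22] y:[19,25] z:[9,36] -> hit [19,22], descend [6, 13, 23, 30]
    N6 x:[8,9] y:[41/2,45/2] z:[14,15] -> miss, prune
    N13 x:[17,22] y:[19,45/2] z:[24,36] -> miss, prune
    N23 x:[4,9] y:[39/2,45/2] z:[30,33] -> miss, prune
    N30 x:[17,22] y:[47/2,25] z:[9,15] -> miss, prune
  N4 x:[3,25] y:[8,35/2] z:[6,31] -> hit [8,35/2], descend [5, 8, 11, 16]
    N5 x:[3,16] y:[9,12] z:[22,31] -> miss, prune
    N8 x:[14,17] y:[31/2,35/2] z:[12,18] -> hit [31/2,17] leaf, test {P9@t=31/2}
    N11 x:[19,20] y:[15,17] z:[6,12] -> miss, prune
    N16 x:[21,25] y:[8,10] z:[16,21] -> miss, prune
  N10 x:[29,47] y:[7,33/2] z:[13,39] -> miss, prune
  N22 x:[23,37] y:[37/2,47/2] z:[6,29] -> hit [23,47/2], descend [12, 21, 24, 28]
    N12 x:[24,30] y:[19,22] z:[26,29] -> miss, prune
    N21 x:[24,33] y:[21,47/2] z:[18,25] -> miss, prune
    N24 x:[23,24] y:[37/2,43/2] z:[16,17] -> miss, prune
    N28 x:[35,37] y:[41/2,21] z:[6,9] -> miss, prune

Visited [0, 2, 6, 13, 23, 30, 4, 5, 8, 11, 16, 10, 22, 12, 21, 24, 28]. Tests: 17 box, 1 leaf. Nearest: P9.

== RESULT ==
[0, 2, 6, 13, 23, 30, 4, 5, 8, 11, 16, 10, 22, 12, 21, 24, 28]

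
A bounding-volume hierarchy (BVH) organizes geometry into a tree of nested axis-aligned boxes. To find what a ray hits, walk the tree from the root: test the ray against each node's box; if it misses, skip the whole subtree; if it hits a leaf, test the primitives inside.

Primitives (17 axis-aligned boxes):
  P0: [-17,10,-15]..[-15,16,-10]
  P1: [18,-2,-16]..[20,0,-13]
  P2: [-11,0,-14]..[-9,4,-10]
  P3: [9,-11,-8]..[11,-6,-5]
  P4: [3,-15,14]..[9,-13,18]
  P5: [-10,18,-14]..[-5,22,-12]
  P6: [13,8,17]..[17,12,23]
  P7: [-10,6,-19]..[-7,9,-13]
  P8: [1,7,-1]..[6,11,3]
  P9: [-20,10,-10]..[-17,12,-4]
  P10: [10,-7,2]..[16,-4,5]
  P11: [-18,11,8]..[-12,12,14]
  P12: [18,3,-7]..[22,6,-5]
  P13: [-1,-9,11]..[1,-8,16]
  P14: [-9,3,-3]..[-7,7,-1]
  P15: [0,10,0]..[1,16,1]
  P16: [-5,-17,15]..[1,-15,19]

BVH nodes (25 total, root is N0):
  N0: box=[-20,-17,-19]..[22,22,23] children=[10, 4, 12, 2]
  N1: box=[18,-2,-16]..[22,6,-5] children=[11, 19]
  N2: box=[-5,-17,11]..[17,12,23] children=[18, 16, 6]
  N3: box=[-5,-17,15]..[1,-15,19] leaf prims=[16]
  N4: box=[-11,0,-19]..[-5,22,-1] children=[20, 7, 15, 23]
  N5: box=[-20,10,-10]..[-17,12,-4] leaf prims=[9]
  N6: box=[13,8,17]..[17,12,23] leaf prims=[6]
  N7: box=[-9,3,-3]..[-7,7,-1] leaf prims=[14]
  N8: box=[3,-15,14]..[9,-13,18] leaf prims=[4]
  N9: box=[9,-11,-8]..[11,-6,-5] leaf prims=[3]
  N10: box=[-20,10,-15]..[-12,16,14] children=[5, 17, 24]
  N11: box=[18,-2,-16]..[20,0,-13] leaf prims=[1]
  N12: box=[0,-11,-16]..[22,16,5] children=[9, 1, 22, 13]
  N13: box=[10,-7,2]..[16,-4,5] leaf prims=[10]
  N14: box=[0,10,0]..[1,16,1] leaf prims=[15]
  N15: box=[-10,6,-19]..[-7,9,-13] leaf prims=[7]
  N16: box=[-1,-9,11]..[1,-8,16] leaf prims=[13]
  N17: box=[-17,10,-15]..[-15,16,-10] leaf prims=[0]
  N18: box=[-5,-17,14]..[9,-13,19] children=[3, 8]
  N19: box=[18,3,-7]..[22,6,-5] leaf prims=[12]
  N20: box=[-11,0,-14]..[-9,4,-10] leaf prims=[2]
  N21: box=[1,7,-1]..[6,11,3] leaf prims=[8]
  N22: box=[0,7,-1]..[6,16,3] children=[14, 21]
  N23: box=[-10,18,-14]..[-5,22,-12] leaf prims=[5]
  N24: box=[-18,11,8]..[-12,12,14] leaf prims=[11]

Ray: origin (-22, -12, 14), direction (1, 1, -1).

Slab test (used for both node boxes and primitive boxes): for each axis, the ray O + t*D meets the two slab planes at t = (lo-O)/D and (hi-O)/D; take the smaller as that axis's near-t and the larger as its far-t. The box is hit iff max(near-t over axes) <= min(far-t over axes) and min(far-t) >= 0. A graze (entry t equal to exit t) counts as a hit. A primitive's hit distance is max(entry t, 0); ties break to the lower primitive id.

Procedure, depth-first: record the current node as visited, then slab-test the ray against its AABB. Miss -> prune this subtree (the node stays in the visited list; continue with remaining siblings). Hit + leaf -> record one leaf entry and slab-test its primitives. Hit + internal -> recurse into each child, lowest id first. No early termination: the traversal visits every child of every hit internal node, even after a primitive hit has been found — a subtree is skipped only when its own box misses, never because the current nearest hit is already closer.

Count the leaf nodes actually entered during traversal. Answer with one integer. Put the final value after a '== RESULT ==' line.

Traverse from the root:
N0 x:[2,44] y:[-5,34] z:[-9,33] -> hit [2,33], descend [2, 4, 10, 12]
  N2 x:[17,39] y:[-5,24] z:[-9,3] -> miss, prune
  N4 x:[11,17] y:[12,34] z:[15,33] -> hit [15,17], descend [7, 15, 20, 23]
    N7 x:[13,15] y:[15,19] z:[15,17] -> hit [15,15] leaf, test {P14@t=15}
    N15 x:[12,15] y:[18,21] z:[27,33] -> miss, prune
    N20 x:[11,13] y:[12,16] z:[24,28] -> miss, prune
    N23 x:[12,17] y:[30,34] z:[26,28] -> miss, prune
  N10 x:[2,10] y:[22,28] z:[0,29] -> miss, prune
  N12 x:[22,44] y:[1,28] z:[9,30] -> hit [22,28], descend [1, 9, 13, 22]
    N1 x:[40,44] y:[10,18] z:[19,30] -> miss, prune
    N9 x:[31,33] y:[1,6] z:[19,22] -> miss, prune
    N13 x:[32,38] y:[5,8] z:[9,12] -> miss, prune
    N22 x:[22,28] y:[19,28] z:[11,15] -> miss, prune

Visited [0, 2, 4, 7, 15, 20, 23, 10, 12, 1, 9, 13, 22]. Tests: 13 box, 1 leaf. Nearest: P14.

== RESULT ==
1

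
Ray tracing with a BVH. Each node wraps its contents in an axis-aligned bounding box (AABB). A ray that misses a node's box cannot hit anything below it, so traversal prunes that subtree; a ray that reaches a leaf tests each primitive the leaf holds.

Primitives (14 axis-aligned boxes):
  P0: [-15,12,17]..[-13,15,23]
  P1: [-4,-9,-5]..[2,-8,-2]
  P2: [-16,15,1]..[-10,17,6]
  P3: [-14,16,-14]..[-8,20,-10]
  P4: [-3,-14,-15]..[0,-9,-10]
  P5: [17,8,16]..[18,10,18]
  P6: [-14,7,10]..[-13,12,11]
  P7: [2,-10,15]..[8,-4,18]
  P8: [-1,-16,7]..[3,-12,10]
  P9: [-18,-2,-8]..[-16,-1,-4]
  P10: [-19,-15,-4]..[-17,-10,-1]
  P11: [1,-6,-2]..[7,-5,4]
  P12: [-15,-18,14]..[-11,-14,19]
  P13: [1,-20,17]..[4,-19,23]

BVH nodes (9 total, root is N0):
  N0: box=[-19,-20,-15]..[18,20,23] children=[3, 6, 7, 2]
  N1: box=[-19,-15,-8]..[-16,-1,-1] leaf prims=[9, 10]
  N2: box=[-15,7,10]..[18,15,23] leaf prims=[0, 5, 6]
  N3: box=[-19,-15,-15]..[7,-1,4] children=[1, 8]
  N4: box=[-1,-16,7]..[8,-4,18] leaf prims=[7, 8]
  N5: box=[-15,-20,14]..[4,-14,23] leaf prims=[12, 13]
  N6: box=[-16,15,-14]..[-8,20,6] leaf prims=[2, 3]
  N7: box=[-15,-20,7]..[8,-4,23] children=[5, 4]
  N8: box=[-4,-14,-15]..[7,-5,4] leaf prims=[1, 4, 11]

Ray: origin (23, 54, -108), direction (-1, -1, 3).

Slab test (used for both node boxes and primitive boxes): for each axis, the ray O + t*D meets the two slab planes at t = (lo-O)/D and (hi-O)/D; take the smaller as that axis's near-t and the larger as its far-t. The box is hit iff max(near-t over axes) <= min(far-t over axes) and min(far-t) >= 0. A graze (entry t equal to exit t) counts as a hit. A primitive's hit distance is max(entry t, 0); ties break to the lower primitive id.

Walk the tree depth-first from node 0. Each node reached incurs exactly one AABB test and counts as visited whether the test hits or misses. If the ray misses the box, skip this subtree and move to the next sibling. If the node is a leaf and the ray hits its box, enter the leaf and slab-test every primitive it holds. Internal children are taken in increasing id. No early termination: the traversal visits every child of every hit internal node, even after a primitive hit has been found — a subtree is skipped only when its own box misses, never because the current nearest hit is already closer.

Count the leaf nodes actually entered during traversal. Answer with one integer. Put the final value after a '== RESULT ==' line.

Walk:
N0 x:[5,42] y:[34,74] z:[31,131/3] -> hit [34,42], descend [2, 3, 6, 7]
  N2 x:[5,38] y:[39,47] z:[118/3,131/3] -> miss, prune
  N3 x:[16,42] y:[55,69] z:[31,112/3] -> miss, prune
  N6 x:[31,39] y:[34,39] z:[94/3,38] -> hit [34,38] leaf, test {P2@t=37, P3(miss)}
  N7 x:[15,38] y:[58,74] z:[115/3,131/3] -> miss, prune

Summary -> nodes [0, 2, 3, 6, 7]; box-tests=5; leaf-entries=1; first=P2

== RESULT ==
1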